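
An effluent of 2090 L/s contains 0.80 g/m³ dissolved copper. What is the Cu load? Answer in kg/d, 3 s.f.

144 kg/d

2090 L/s = 2.09 m³/s.
Mass flux = Q·C = 2.09 m³/s × 0.8 g/m³ = 1.672 g/s.
= 1.672 g/s × 86.4 = 144.5 kg/d.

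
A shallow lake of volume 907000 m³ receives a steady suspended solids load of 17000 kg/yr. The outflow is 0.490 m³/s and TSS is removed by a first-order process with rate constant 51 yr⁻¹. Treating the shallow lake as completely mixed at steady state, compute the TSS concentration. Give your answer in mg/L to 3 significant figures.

Outflow Q = 0.490 m³/s × 3.156e+07 s/yr = 1.546e+07 m³/yr.
Steady-state CSTR mass balance: W = Q·C + k·V·C, so C = W/(Q + kV).
Q + kV = 1.546e+07 + 51·907000 = 6.172e+07 m³/yr.
C = 17000/6.172e+07 = 0.0002754 kg/m³ = 0.2754 mg/L.

0.275 mg/L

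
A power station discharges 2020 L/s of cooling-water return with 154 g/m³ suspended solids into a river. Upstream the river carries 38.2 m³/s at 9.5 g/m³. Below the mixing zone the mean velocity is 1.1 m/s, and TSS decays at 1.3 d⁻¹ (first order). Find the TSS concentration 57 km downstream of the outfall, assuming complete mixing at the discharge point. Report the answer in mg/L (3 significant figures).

7.68 mg/L

2020 L/s = 2.02 m³/s.
After complete mixing, C₀ = (2.02·154 + 38.2·9.5) / 40.22 = 16.76 mg/L.
Travel time t = 5.7e+04 m / 1.1 m/s = 5.182e+04 s = 0.5997 d.
C = 16.76·exp(−1.3·0.5997) = 16.76·0.4586 = 7.684 mg/L.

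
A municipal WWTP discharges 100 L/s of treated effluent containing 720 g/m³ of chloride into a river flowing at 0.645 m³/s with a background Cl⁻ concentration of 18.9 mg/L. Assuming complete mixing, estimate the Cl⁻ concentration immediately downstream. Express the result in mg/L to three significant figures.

113 mg/L

100 L/s = 0.1 m³/s.
Flow-weighted mixing gives C = (0.1·720 + 0.645·18.9) / (0.1 + 0.645) = 84.19/0.745 = 113 mg/L.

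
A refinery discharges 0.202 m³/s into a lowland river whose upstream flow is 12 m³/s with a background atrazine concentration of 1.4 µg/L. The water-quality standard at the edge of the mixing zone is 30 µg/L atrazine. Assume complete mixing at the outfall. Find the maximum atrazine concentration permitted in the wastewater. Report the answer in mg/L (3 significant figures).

1.73 mg/L

1.4 µg/L = 0.0014 mg/L.
30 µg/L = 0.03 mg/L.
Mass balance: 0.03·12.2 = 0.202·Cₑ + 12·0.0014.
Cₑ = (0.3661 − 0.0168) / 0.202 = 1.729 mg/L.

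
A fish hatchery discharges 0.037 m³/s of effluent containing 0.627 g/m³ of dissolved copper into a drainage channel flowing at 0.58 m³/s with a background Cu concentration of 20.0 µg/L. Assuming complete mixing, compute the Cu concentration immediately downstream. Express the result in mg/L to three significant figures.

20.0 µg/L = 0.02 mg/L.
Flow-weighted mixing gives C = (0.037·0.627 + 0.58·0.02) / (0.037 + 0.58) = 0.0348/0.617 = 0.0564 mg/L.

0.0564 mg/L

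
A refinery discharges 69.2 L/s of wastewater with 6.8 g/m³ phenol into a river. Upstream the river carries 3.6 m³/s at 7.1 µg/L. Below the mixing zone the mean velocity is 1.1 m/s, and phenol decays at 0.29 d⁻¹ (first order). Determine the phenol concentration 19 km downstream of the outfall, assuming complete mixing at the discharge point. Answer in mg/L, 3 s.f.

0.128 mg/L

69.2 L/s = 0.0692 m³/s.
7.1 µg/L = 0.0071 mg/L.
After complete mixing, C₀ = (0.0692·6.8 + 3.6·0.0071) / 3.669 = 0.1352 mg/L.
Travel time t = 1.9e+04 m / 1.1 m/s = 1.727e+04 s = 0.1999 d.
C = 0.1352·exp(−0.29·0.1999) = 0.1352·0.9437 = 0.1276 mg/L.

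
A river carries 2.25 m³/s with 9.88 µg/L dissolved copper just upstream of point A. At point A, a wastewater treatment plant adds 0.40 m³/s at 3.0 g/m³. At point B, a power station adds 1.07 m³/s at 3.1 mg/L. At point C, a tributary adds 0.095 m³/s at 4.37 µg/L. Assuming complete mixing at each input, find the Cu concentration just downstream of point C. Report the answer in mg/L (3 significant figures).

1.19 mg/L

9.88 µg/L = 0.00988 mg/L.
After input A: C = (2.25·0.00988 + 0.4·3) / 2.65 = 0.4612 mg/L.
After input B: C = (2.65·0.4612 + 1.07·3.1) / 3.72 = 1.22 mg/L.
4.37 µg/L = 0.00437 mg/L.
After input C: C = (3.72·1.22 + 0.095·0.00437) / 3.815 = 1.19 mg/L.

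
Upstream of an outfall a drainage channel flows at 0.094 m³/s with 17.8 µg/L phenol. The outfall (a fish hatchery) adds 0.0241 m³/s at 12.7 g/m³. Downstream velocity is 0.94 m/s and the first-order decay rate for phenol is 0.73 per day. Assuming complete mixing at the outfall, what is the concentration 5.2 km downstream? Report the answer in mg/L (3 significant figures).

2.49 mg/L

17.8 µg/L = 0.0178 mg/L.
After complete mixing, C₀ = (0.0241·12.7 + 0.094·0.0178) / 0.1181 = 2.606 mg/L.
Travel time t = 5200 m / 0.94 m/s = 5532 s = 0.06403 d.
C = 2.606·exp(−0.73·0.06403) = 2.606·0.9543 = 2.487 mg/L.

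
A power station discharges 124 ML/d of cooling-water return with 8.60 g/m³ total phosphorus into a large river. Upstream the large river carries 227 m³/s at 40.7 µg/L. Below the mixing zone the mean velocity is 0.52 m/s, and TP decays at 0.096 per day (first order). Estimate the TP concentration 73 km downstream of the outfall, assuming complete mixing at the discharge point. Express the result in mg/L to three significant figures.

124 ML/d = 1.435 m³/s.
40.7 µg/L = 0.0407 mg/L.
After complete mixing, C₀ = (1.435·8.6 + 227·0.0407) / 228.4 = 0.09448 mg/L.
Travel time t = 7.3e+04 m / 0.52 m/s = 1.404e+05 s = 1.625 d.
C = 0.09448·exp(−0.096·1.625) = 0.09448·0.8556 = 0.08083 mg/L.

0.0808 mg/L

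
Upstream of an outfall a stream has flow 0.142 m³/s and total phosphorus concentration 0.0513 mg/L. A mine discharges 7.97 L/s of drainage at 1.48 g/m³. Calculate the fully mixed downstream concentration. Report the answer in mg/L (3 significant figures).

0.127 mg/L

7.97 L/s = 0.00797 m³/s.
Flow-weighted mixing gives C = (0.00797·1.48 + 0.142·0.0513) / (0.00797 + 0.142) = 0.01908/0.15 = 0.1272 mg/L.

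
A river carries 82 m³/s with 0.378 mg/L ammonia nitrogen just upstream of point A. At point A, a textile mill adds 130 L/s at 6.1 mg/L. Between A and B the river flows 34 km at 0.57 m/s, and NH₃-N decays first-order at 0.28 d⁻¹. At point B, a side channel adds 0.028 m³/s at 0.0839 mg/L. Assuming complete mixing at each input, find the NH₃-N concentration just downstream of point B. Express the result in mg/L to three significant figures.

130 L/s = 0.13 m³/s.
After input A: C = (82·0.378 + 0.13·6.1) / 82.13 = 0.3871 mg/L.
Over the 34 km reach to input B (t = 5.965e+04 s = 0.6904 d), decay gives C = 0.3871·exp(−0.28·0.6904) = 0.319 mg/L.
After input B: C = (82.13·0.319 + 0.028·0.0839) / 82.16 = 0.3189 mg/L.

0.319 mg/L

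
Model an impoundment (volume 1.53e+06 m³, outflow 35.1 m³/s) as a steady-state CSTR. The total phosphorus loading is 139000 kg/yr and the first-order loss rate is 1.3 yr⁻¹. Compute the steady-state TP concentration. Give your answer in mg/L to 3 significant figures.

Outflow Q = 35.1 m³/s × 3.156e+07 s/yr = 1.108e+09 m³/yr.
Steady-state CSTR mass balance: W = Q·C + k·V·C, so C = W/(Q + kV).
Q + kV = 1.108e+09 + 1.3·1.53e+06 = 1.11e+09 m³/yr.
C = 139000/1.11e+09 = 0.0001253 kg/m³ = 0.1253 mg/L.

0.125 mg/L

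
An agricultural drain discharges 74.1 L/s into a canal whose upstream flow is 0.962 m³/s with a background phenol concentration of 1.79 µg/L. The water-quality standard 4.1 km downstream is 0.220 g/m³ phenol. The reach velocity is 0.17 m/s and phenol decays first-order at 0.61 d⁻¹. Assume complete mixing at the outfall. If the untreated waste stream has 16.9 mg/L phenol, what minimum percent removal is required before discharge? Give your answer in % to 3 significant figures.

74.1 L/s = 0.0741 m³/s.
1.79 µg/L = 0.00179 mg/L.
Travel time to the compliance point: t = 4100/0.17 = 2.412e+04 s = 0.2791 d; decay factor exp(−0.61·0.2791) = 0.8434.
So the concentration just after mixing may be at most 0.22/0.8434 = 0.2608 mg/L.
Mass balance: 0.2608·1.036 = 0.0741·Cₑ + 0.962·0.00179.
Cₑ = (0.2703 − 0.001722) / 0.0741 = 3.624 mg/L.
Required removal = 1 − 3.624/16.9 = 78.56 %.

78.6 %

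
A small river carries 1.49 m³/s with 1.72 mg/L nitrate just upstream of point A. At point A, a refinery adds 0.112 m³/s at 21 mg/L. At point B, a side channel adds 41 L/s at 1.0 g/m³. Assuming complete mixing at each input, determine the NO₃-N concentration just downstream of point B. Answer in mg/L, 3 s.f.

After input A: C = (1.49·1.72 + 0.112·21) / 1.602 = 3.068 mg/L.
41 L/s = 0.041 m³/s.
After input B: C = (1.602·3.068 + 0.041·1) / 1.643 = 3.016 mg/L.

3.02 mg/L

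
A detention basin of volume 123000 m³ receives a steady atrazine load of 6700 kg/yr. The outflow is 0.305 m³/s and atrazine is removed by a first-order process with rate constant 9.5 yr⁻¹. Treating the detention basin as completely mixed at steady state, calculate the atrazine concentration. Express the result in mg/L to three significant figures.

0.621 mg/L

Outflow Q = 0.305 m³/s × 3.156e+07 s/yr = 9.625e+06 m³/yr.
Steady-state CSTR mass balance: W = Q·C + k·V·C, so C = W/(Q + kV).
Q + kV = 9.625e+06 + 9.5·123000 = 1.079e+07 m³/yr.
C = 6700/1.079e+07 = 0.0006207 kg/m³ = 0.6207 mg/L.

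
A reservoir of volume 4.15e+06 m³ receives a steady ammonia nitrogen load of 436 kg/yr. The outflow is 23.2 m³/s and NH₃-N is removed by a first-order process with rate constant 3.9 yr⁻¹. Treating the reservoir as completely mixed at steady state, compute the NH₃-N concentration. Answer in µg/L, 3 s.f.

Outflow Q = 23.2 m³/s × 3.156e+07 s/yr = 7.321e+08 m³/yr.
Steady-state CSTR mass balance: W = Q·C + k·V·C, so C = W/(Q + kV).
Q + kV = 7.321e+08 + 3.9·4.15e+06 = 7.483e+08 m³/yr.
C = 436/7.483e+08 = 5.826e-07 kg/m³ = 0.0005826 mg/L = 0.5826 µg/L.

0.583 µg/L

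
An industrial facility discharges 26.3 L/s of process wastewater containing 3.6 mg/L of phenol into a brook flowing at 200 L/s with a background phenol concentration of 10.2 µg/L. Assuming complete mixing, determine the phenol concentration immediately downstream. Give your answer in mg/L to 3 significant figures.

26.3 L/s = 0.0263 m³/s.
200 L/s = 0.2 m³/s.
10.2 µg/L = 0.0102 mg/L.
Conservation of mass across the mixing zone: C = (0.0263·3.6 + 0.2·0.0102) / (0.0263 + 0.2) = 0.09672/0.2263 = 0.4274 mg/L.

0.427 mg/L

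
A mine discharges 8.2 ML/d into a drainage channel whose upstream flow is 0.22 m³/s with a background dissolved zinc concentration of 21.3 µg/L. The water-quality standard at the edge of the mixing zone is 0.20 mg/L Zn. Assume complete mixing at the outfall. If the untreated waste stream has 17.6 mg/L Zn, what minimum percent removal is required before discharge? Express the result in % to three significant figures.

8.2 ML/d = 0.09491 m³/s.
21.3 µg/L = 0.0213 mg/L.
Mass balance: 0.2·0.3149 = 0.09491·Cₑ + 0.22·0.0213.
Cₑ = (0.06298 − 0.004686) / 0.09491 = 0.6142 mg/L.
Required removal = 1 − 0.6142/17.6 = 96.51 %.

96.5 %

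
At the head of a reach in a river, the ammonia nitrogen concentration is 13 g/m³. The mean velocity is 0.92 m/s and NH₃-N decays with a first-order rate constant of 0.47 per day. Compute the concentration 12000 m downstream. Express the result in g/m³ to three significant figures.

12.1 g/m³

Travel time t = 12000 m / 0.92 m/s = 1.2e+04/0.92 = 1.304e+04 s = 0.151 d.
First-order decay: C = 13·exp(−0.47·0.151) = 13·0.9315 = 12.11 g/m³.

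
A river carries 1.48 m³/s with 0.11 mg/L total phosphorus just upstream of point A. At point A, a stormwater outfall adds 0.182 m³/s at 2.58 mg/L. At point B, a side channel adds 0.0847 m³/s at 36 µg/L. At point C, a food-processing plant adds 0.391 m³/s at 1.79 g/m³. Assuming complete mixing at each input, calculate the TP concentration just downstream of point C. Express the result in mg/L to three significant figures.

0.625 mg/L

After input A: C = (1.48·0.11 + 0.182·2.58) / 1.662 = 0.3805 mg/L.
36 µg/L = 0.036 mg/L.
After input B: C = (1.662·0.3805 + 0.0847·0.036) / 1.747 = 0.3638 mg/L.
After input C: C = (1.747·0.3638 + 0.391·1.79) / 2.138 = 0.6246 mg/L.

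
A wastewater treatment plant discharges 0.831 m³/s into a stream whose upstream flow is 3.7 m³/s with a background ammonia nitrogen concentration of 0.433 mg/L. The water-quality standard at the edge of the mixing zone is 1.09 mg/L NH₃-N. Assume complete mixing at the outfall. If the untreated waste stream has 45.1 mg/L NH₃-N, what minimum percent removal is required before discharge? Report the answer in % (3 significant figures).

91.1 %

Mass balance: 1.09·4.531 = 0.831·Cₑ + 3.7·0.433.
Cₑ = (4.939 − 1.602) / 0.831 = 4.015 mg/L.
Required removal = 1 − 4.015/45.1 = 91.1 %.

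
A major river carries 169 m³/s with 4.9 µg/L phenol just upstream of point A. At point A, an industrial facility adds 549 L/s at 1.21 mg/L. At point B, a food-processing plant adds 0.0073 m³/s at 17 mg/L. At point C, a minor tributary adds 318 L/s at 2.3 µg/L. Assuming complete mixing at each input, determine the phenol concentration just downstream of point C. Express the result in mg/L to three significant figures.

0.00952 mg/L

4.9 µg/L = 0.0049 mg/L.
549 L/s = 0.549 m³/s.
After input A: C = (169·0.0049 + 0.549·1.21) / 169.5 = 0.008802 mg/L.
After input B: C = (169.5·0.008802 + 0.0073·17) / 169.6 = 0.009534 mg/L.
318 L/s = 0.318 m³/s.
2.3 µg/L = 0.0023 mg/L.
After input C: C = (169.6·0.009534 + 0.318·0.0023) / 169.9 = 0.00952 mg/L.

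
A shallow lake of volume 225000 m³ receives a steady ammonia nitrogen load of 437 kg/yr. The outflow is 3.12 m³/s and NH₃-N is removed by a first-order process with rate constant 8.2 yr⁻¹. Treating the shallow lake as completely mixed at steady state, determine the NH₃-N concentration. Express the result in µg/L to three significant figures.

Outflow Q = 3.12 m³/s × 3.156e+07 s/yr = 9.846e+07 m³/yr.
Steady-state CSTR mass balance: W = Q·C + k·V·C, so C = W/(Q + kV).
Q + kV = 9.846e+07 + 8.2·225000 = 1.003e+08 m³/yr.
C = 437/1.003e+08 = 4.357e-06 kg/m³ = 0.004357 mg/L = 4.357 µg/L.

4.36 µg/L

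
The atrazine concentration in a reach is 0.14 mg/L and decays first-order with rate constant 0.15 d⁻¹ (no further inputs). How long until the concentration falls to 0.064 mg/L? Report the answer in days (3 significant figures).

t = ln(C₀/C)/k = ln(0.14/0.064)/0.15 = 0.7828/0.15 = 5.218 d.

5.22 d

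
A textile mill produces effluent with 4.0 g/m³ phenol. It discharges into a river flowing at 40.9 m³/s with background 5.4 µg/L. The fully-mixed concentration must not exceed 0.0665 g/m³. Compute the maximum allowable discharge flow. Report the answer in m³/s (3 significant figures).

5.4 µg/L = 0.0054 mg/L.
Mass balance at complete mixing: C_std·(Q_w + Q_r) = Q_w·C_e + Q_r·C_b.
Rearranging, Q_w = Q_r·(C_std − C_b)/(C_e − C_std) = 40.9·(0.0665 − 0.0054) / (4 − 0.0665) = 0.6353 m³/s.

0.635 m³/s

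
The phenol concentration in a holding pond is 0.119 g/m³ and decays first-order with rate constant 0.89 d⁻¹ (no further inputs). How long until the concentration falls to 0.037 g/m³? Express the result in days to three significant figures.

1.31 d

t = ln(C₀/C)/k = ln(0.119/0.037)/0.89 = 1.168/0.89 = 1.313 d.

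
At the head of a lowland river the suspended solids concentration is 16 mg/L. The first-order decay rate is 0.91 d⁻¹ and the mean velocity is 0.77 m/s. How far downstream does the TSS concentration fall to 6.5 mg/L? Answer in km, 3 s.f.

From C = C₀·e^(−kt), t = ln(C₀/C)/k = ln(16/6.5)/0.91 = 0.9008/0.91 = 0.9899 d.
Distance = v·t = 0.77 m/s × 8.553e+04 s = 6.585e+04 m = 65.85 km.

65.9 km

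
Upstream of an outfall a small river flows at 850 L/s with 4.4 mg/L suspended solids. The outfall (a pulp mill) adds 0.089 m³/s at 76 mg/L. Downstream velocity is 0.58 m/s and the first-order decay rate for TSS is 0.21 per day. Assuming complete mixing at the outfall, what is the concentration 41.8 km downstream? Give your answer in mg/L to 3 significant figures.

850 L/s = 0.85 m³/s.
After complete mixing, C₀ = (0.089·76 + 0.85·4.4) / 0.939 = 11.19 mg/L.
Travel time t = 4.18e+04 m / 0.58 m/s = 7.207e+04 s = 0.8341 d.
C = 11.19·exp(−0.21·0.8341) = 11.19·0.8393 = 9.389 mg/L.

9.39 mg/L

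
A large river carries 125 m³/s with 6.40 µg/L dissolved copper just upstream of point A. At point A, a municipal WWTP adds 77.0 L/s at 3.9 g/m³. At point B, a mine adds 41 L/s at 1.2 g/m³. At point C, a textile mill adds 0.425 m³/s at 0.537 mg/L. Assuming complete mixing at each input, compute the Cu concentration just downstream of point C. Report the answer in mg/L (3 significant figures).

0.0110 mg/L

6.40 µg/L = 0.0064 mg/L.
77.0 L/s = 0.077 m³/s.
After input A: C = (125·0.0064 + 0.077·3.9) / 125.1 = 0.008797 mg/L.
41 L/s = 0.041 m³/s.
After input B: C = (125.1·0.008797 + 0.041·1.2) / 125.1 = 0.009187 mg/L.
After input C: C = (125.1·0.009187 + 0.425·0.537) / 125.5 = 0.01097 mg/L.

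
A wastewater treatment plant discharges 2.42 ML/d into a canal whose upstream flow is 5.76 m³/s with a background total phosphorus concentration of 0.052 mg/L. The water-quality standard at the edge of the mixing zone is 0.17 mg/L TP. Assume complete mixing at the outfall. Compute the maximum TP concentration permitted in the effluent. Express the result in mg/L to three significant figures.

24.4 mg/L

2.42 ML/d = 0.02801 m³/s.
Mass balance: 0.17·5.788 = 0.02801·Cₑ + 5.76·0.052.
Cₑ = (0.984 − 0.2995) / 0.02801 = 24.44 mg/L.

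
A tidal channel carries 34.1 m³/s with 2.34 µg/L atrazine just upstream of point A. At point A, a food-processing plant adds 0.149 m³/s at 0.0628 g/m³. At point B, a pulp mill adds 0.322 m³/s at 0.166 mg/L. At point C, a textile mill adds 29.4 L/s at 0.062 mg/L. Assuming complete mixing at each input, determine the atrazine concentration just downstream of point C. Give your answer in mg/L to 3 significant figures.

0.00417 mg/L

2.34 µg/L = 0.00234 mg/L.
After input A: C = (34.1·0.00234 + 0.149·0.0628) / 34.25 = 0.002603 mg/L.
After input B: C = (34.25·0.002603 + 0.322·0.166) / 34.57 = 0.004125 mg/L.
29.4 L/s = 0.0294 m³/s.
After input C: C = (34.57·0.004125 + 0.0294·0.062) / 34.6 = 0.004174 mg/L.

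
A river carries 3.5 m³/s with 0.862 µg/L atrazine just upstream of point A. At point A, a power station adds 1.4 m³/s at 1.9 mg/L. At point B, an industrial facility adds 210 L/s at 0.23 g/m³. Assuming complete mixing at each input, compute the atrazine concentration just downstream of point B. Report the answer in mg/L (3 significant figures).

0.531 mg/L

0.862 µg/L = 0.000862 mg/L.
After input A: C = (3.5·0.000862 + 1.4·1.9) / 4.9 = 0.5435 mg/L.
210 L/s = 0.21 m³/s.
After input B: C = (4.9·0.5435 + 0.21·0.23) / 5.11 = 0.5306 mg/L.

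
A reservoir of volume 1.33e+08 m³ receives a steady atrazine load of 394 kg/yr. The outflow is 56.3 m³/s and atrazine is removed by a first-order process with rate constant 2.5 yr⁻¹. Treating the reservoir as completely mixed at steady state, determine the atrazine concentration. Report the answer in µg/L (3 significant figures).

Outflow Q = 56.3 m³/s × 3.156e+07 s/yr = 1.777e+09 m³/yr.
Steady-state CSTR mass balance: W = Q·C + k·V·C, so C = W/(Q + kV).
Q + kV = 1.777e+09 + 2.5·1.33e+08 = 2.109e+09 m³/yr.
C = 394/2.109e+09 = 1.868e-07 kg/m³ = 0.0001868 mg/L = 0.1868 µg/L.

0.187 µg/L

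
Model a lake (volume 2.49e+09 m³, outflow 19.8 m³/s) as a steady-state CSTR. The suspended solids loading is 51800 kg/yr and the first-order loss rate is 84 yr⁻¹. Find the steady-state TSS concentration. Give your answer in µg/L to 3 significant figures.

0.247 µg/L

Outflow Q = 19.8 m³/s × 3.156e+07 s/yr = 6.248e+08 m³/yr.
Steady-state CSTR mass balance: W = Q·C + k·V·C, so C = W/(Q + kV).
Q + kV = 6.248e+08 + 84·2.49e+09 = 2.098e+11 m³/yr.
C = 51800/2.098e+11 = 2.469e-07 kg/m³ = 0.0002469 mg/L = 0.2469 µg/L.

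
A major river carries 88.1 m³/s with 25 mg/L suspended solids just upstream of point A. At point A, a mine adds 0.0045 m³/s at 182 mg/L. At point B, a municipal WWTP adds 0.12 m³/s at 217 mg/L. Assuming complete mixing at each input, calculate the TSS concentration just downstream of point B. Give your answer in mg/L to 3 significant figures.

25.3 mg/L

After input A: C = (88.1·25 + 0.0045·182) / 88.1 = 25.01 mg/L.
After input B: C = (88.1·25.01 + 0.12·217) / 88.22 = 25.27 mg/L.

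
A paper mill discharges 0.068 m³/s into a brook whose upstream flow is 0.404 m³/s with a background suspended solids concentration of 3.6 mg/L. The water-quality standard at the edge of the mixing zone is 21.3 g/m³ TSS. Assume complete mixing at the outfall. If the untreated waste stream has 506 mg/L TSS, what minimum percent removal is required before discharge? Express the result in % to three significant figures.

Mass balance: 21.3·0.472 = 0.068·Cₑ + 0.404·3.6.
Cₑ = (10.05 − 1.454) / 0.068 = 126.5 mg/L.
Required removal = 1 − 126.5/506 = 75.01 %.

75.0 %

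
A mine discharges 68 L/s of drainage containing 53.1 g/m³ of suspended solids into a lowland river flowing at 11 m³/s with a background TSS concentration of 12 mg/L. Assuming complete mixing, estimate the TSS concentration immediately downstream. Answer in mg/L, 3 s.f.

12.3 mg/L

68 L/s = 0.068 m³/s.
By mass balance at complete mixing, C = (0.068·53.1 + 11·12) / (0.068 + 11) = 135.6/11.07 = 12.25 mg/L.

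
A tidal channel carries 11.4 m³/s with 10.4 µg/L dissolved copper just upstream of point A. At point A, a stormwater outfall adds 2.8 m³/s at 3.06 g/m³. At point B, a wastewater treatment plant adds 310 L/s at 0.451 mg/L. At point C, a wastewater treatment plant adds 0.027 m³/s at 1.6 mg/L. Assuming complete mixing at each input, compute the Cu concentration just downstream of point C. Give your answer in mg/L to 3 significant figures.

10.4 µg/L = 0.0104 mg/L.
After input A: C = (11.4·0.0104 + 2.8·3.06) / 14.2 = 0.6117 mg/L.
310 L/s = 0.31 m³/s.
After input B: C = (14.2·0.6117 + 0.31·0.451) / 14.51 = 0.6083 mg/L.
After input C: C = (14.51·0.6083 + 0.027·1.6) / 14.54 = 0.6101 mg/L.

0.610 mg/L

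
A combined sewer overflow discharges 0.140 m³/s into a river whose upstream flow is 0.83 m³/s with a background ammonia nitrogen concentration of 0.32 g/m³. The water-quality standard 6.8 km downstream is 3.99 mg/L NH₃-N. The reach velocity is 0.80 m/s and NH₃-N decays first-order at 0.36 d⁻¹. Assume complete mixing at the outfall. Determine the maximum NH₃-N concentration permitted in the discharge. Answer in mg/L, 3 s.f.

Travel time to the compliance point: t = 6800/0.80 = 8500 s = 0.09838 d; decay factor exp(−0.36·0.09838) = 0.9652.
So the concentration just after mixing may be at most 3.99/0.9652 = 4.134 mg/L.
Mass balance: 4.134·0.97 = 0.14·Cₑ + 0.83·0.32.
Cₑ = (4.01 − 0.2656) / 0.14 = 26.74 mg/L.

26.7 mg/L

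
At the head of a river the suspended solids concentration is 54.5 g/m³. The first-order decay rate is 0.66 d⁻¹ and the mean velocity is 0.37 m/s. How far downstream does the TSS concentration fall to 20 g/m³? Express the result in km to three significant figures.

From C = C₀·e^(−kt), t = ln(C₀/C)/k = ln(54.5/20)/0.66 = 1.002/0.66 = 1.519 d.
Distance = v·t = 0.37 m/s × 1.312e+05 s = 4.856e+04 m = 48.56 km.

48.6 km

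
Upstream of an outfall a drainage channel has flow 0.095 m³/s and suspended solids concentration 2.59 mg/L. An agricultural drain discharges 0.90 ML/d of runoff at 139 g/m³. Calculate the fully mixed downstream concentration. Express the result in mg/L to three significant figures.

16.1 mg/L

0.90 ML/d = 0.01042 m³/s.
By mass balance at complete mixing, C = (0.01042·139 + 0.095·2.59) / (0.01042 + 0.095) = 1.694/0.1054 = 16.07 mg/L.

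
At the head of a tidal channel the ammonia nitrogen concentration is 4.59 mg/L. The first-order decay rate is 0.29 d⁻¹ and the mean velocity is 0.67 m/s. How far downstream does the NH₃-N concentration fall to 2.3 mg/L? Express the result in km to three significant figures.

From C = C₀·e^(−kt), t = ln(C₀/C)/k = ln(4.59/2.3)/0.29 = 0.691/0.29 = 2.383 d.
Distance = v·t = 0.67 m/s × 2.059e+05 s = 1.379e+05 m = 137.9 km.

138 km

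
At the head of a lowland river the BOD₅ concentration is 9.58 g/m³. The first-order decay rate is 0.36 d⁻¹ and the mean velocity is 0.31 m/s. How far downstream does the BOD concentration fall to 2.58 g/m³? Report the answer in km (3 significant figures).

97.6 km

From C = C₀·e^(−kt), t = ln(C₀/C)/k = ln(9.58/2.58)/0.36 = 1.312/0.36 = 3.644 d.
Distance = v·t = 0.31 m/s × 3.149e+05 s = 9.76e+04 m = 97.6 km.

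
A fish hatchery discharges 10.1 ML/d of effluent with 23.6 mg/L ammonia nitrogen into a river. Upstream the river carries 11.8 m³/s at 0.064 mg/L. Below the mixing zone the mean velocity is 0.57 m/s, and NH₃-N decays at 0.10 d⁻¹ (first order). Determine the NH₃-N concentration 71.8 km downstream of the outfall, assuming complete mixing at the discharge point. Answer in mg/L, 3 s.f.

10.1 ML/d = 0.1169 m³/s.
After complete mixing, C₀ = (0.1169·23.6 + 11.8·0.064) / 11.92 = 0.2949 mg/L.
Travel time t = 7.18e+04 m / 0.57 m/s = 1.26e+05 s = 1.458 d.
C = 0.2949·exp(−0.10·1.458) = 0.2949·0.8643 = 0.2549 mg/L.

0.255 mg/L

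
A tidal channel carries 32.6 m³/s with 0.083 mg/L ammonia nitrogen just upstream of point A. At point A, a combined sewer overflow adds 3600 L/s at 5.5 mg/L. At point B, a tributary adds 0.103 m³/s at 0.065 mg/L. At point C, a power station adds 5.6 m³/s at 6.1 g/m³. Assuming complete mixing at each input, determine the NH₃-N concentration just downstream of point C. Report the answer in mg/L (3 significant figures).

3600 L/s = 3.6 m³/s.
After input A: C = (32.6·0.083 + 3.6·5.5) / 36.2 = 0.6217 mg/L.
After input B: C = (36.2·0.6217 + 0.103·0.065) / 36.3 = 0.6201 mg/L.
After input C: C = (36.3·0.6201 + 5.6·6.1) / 41.9 = 1.352 mg/L.

1.35 mg/L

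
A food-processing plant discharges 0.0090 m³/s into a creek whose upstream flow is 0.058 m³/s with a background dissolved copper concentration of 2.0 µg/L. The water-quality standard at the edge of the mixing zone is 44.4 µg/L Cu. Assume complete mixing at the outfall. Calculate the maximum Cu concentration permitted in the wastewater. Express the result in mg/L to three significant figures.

0.318 mg/L

2.0 µg/L = 0.002 mg/L.
44.4 µg/L = 0.0444 mg/L.
Mass balance: 0.0444·0.067 = 0.009·Cₑ + 0.058·0.002.
Cₑ = (0.002975 − 0.000116) / 0.009 = 0.3176 mg/L.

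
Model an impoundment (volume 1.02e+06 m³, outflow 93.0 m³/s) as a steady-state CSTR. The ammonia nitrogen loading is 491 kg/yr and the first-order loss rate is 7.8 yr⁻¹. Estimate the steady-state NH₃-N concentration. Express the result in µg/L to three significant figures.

Outflow Q = 93.0 m³/s × 3.156e+07 s/yr = 2.935e+09 m³/yr.
Steady-state CSTR mass balance: W = Q·C + k·V·C, so C = W/(Q + kV).
Q + kV = 2.935e+09 + 7.8·1.02e+06 = 2.943e+09 m³/yr.
C = 491/2.943e+09 = 1.668e-07 kg/m³ = 0.0001668 mg/L = 0.1668 µg/L.

0.167 µg/L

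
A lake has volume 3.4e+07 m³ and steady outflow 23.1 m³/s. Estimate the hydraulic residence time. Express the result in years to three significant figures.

0.0466 yr

Q = 23.1 m³/s × 3.156e+07 s/yr = 7.29e+08 m³/yr.
Hydraulic residence time τ = V/Q = 3.4e+07/7.29e+08 = 0.04664 yr.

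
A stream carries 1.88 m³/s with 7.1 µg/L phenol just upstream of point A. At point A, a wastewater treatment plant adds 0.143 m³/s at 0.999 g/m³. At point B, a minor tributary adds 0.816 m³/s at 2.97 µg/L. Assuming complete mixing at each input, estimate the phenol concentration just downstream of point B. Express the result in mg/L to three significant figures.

0.0559 mg/L

7.1 µg/L = 0.0071 mg/L.
After input A: C = (1.88·0.0071 + 0.143·0.999) / 2.023 = 0.07721 mg/L.
2.97 µg/L = 0.00297 mg/L.
After input B: C = (2.023·0.07721 + 0.816·0.00297) / 2.839 = 0.05587 mg/L.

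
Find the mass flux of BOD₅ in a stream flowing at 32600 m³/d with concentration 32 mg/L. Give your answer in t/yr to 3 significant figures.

32600 m³/d = 0.3773 m³/s.
Mass flux = Q·C = 0.3773 m³/s × 32 g/m³ = 12.07 g/s.
= 12.07 g/s × 31.56 = 381 t/yr.

381 t/yr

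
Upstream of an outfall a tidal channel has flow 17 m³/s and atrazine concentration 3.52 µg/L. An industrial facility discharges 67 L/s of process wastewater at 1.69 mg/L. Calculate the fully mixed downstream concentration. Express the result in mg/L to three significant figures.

0.0101 mg/L

67 L/s = 0.067 m³/s.
3.52 µg/L = 0.00352 mg/L.
By mass balance at complete mixing, C = (0.067·1.69 + 17·0.00352) / (0.067 + 17) = 0.1731/17.07 = 0.01014 mg/L.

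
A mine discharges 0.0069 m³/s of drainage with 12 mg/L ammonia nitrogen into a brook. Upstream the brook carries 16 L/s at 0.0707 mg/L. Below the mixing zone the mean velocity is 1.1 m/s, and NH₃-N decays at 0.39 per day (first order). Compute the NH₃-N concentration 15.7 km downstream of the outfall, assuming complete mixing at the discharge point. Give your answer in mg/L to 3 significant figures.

16 L/s = 0.016 m³/s.
After complete mixing, C₀ = (0.0069·12 + 0.016·0.0707) / 0.0229 = 3.665 mg/L.
Travel time t = 1.57e+04 m / 1.1 m/s = 1.427e+04 s = 0.1652 d.
C = 3.665·exp(−0.39·0.1652) = 3.665·0.9376 = 3.436 mg/L.

3.44 mg/L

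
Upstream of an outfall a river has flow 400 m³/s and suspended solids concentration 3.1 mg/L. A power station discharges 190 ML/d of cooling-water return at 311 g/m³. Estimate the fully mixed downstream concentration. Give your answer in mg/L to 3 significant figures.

190 ML/d = 2.199 m³/s.
Flow-weighted mixing gives C = (2.199·311 + 400·3.1) / (2.199 + 400) = 1924/402.2 = 4.783 mg/L.

4.78 mg/L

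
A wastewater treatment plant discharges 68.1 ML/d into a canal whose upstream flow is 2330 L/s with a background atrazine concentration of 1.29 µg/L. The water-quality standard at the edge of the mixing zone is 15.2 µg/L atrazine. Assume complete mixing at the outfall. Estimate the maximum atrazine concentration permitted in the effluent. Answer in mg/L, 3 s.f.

0.0563 mg/L

68.1 ML/d = 0.7882 m³/s.
2330 L/s = 2.33 m³/s.
1.29 µg/L = 0.00129 mg/L.
15.2 µg/L = 0.0152 mg/L.
Mass balance: 0.0152·3.118 = 0.7882·Cₑ + 2.33·0.00129.
Cₑ = (0.0474 − 0.003006) / 0.7882 = 0.05632 mg/L.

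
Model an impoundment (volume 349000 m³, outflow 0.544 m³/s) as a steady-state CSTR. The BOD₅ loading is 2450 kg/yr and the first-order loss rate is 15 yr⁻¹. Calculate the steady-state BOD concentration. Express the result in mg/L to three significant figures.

Outflow Q = 0.544 m³/s × 3.156e+07 s/yr = 1.717e+07 m³/yr.
Steady-state CSTR mass balance: W = Q·C + k·V·C, so C = W/(Q + kV).
Q + kV = 1.717e+07 + 15·349000 = 2.24e+07 m³/yr.
C = 2450/2.24e+07 = 0.0001094 kg/m³ = 0.1094 mg/L.

0.109 mg/L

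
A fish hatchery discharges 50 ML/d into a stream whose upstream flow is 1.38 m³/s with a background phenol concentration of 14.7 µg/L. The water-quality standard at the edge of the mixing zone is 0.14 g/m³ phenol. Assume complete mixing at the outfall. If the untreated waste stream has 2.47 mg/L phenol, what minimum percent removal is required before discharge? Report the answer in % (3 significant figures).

50 ML/d = 0.5787 m³/s.
14.7 µg/L = 0.0147 mg/L.
Mass balance: 0.14·1.959 = 0.5787·Cₑ + 1.38·0.0147.
Cₑ = (0.2742 − 0.02029) / 0.5787 = 0.4388 mg/L.
Required removal = 1 − 0.4388/2.47 = 82.24 %.

82.2 %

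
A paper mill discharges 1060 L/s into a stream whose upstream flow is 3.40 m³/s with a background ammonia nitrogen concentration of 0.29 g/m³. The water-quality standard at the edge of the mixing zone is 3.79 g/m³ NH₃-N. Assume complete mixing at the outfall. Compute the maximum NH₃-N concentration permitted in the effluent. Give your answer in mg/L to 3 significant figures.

1060 L/s = 1.06 m³/s.
Mass balance: 3.79·4.46 = 1.06·Cₑ + 3.4·0.29.
Cₑ = (16.9 − 0.986) / 1.06 = 15.02 mg/L.

15.0 mg/L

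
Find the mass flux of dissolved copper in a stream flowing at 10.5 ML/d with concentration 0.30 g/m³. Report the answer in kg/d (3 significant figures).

10.5 ML/d = 0.1215 m³/s.
Mass flux = Q·C = 0.1215 m³/s × 0.3 g/m³ = 0.03646 g/s.
= 0.03646 g/s × 86.4 = 3.15 kg/d.

3.15 kg/d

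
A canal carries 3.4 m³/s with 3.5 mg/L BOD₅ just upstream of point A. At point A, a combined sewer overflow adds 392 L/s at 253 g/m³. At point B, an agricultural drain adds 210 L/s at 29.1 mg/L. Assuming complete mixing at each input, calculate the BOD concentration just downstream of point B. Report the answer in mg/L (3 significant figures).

392 L/s = 0.392 m³/s.
After input A: C = (3.4·3.5 + 0.392·253) / 3.792 = 29.29 mg/L.
210 L/s = 0.21 m³/s.
After input B: C = (3.792·29.29 + 0.21·29.1) / 4.002 = 29.28 mg/L.

29.3 mg/L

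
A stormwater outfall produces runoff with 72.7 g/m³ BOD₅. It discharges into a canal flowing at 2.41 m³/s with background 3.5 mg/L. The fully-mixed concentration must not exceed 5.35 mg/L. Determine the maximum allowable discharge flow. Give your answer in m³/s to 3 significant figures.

0.0662 m³/s

Mass balance at complete mixing: C_std·(Q_w + Q_r) = Q_w·C_e + Q_r·C_b.
Rearranging, Q_w = Q_r·(C_std − C_b)/(C_e − C_std) = 2.41·(5.35 − 3.5) / (72.7 − 5.35) = 0.0662 m³/s.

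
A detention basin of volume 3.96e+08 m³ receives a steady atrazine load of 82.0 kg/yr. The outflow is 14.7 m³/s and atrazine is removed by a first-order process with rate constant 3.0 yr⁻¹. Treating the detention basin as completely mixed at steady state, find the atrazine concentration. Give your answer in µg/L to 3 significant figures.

Outflow Q = 14.7 m³/s × 3.156e+07 s/yr = 4.639e+08 m³/yr.
Steady-state CSTR mass balance: W = Q·C + k·V·C, so C = W/(Q + kV).
Q + kV = 4.639e+08 + 3.0·3.96e+08 = 1.652e+09 m³/yr.
C = 82.0/1.652e+09 = 4.964e-08 kg/m³ = 4.964e-05 mg/L = 0.04964 µg/L.

0.0496 µg/L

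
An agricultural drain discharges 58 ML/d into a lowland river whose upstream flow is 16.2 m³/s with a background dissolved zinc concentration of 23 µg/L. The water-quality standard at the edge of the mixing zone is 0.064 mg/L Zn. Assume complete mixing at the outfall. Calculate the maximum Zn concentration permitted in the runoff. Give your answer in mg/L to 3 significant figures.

1.05 mg/L

58 ML/d = 0.6713 m³/s.
23 µg/L = 0.023 mg/L.
Mass balance: 0.064·16.87 = 0.6713·Cₑ + 16.2·0.023.
Cₑ = (1.08 − 0.3726) / 0.6713 = 1.053 mg/L.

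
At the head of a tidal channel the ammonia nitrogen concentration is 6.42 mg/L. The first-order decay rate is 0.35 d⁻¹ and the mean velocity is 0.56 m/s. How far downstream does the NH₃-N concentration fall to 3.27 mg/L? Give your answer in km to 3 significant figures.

93.3 km

From C = C₀·e^(−kt), t = ln(C₀/C)/k = ln(6.42/3.27)/0.35 = 0.6746/0.35 = 1.928 d.
Distance = v·t = 0.56 m/s × 1.665e+05 s = 9.326e+04 m = 93.26 km.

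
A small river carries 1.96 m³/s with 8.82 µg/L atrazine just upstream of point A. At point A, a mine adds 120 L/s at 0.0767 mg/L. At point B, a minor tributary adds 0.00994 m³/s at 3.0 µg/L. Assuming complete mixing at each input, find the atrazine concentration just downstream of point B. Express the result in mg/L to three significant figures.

0.0127 mg/L

8.82 µg/L = 0.00882 mg/L.
120 L/s = 0.12 m³/s.
After input A: C = (1.96·0.00882 + 0.12·0.0767) / 2.08 = 0.01274 mg/L.
3.0 µg/L = 0.003 mg/L.
After input B: C = (2.08·0.01274 + 0.00994·0.003) / 2.09 = 0.01269 mg/L.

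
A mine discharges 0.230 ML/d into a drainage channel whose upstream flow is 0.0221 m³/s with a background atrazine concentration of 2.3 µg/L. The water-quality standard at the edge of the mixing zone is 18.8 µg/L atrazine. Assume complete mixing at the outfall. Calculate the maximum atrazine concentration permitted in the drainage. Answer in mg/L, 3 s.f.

0.156 mg/L

0.230 ML/d = 0.002662 m³/s.
2.3 µg/L = 0.0023 mg/L.
18.8 µg/L = 0.0188 mg/L.
Mass balance: 0.0188·0.02476 = 0.002662·Cₑ + 0.0221·0.0023.
Cₑ = (0.0004655 − 5.083e-05) / 0.002662 = 0.1558 mg/L.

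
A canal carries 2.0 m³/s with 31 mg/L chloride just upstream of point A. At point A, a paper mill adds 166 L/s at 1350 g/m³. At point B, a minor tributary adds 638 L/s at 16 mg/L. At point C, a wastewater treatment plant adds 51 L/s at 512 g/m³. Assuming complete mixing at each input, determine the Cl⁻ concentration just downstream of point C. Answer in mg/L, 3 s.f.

113 mg/L

166 L/s = 0.166 m³/s.
After input A: C = (2·31 + 0.166·1350) / 2.166 = 132.1 mg/L.
638 L/s = 0.638 m³/s.
After input B: C = (2.166·132.1 + 0.638·16) / 2.804 = 105.7 mg/L.
51 L/s = 0.051 m³/s.
After input C: C = (2.804·105.7 + 0.051·512) / 2.855 = 112.9 mg/L.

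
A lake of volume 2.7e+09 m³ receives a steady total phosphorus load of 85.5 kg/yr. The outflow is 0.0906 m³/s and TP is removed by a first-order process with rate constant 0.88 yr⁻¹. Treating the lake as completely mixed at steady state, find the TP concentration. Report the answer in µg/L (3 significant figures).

Outflow Q = 0.0906 m³/s × 3.156e+07 s/yr = 2.859e+06 m³/yr.
Steady-state CSTR mass balance: W = Q·C + k·V·C, so C = W/(Q + kV).
Q + kV = 2.859e+06 + 0.88·2.7e+09 = 2.379e+09 m³/yr.
C = 85.5/2.379e+09 = 3.594e-08 kg/m³ = 3.594e-05 mg/L = 0.03594 µg/L.

0.0359 µg/L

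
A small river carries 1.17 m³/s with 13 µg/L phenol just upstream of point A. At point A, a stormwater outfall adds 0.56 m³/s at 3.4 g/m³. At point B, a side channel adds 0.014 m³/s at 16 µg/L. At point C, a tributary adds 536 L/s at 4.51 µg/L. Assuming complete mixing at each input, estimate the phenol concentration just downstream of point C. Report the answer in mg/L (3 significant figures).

0.843 mg/L

13 µg/L = 0.013 mg/L.
After input A: C = (1.17·0.013 + 0.56·3.4) / 1.73 = 1.109 mg/L.
16 µg/L = 0.016 mg/L.
After input B: C = (1.73·1.109 + 0.014·0.016) / 1.744 = 1.101 mg/L.
536 L/s = 0.536 m³/s.
4.51 µg/L = 0.00451 mg/L.
After input C: C = (1.744·1.101 + 0.536·0.00451) / 2.28 = 0.8429 mg/L.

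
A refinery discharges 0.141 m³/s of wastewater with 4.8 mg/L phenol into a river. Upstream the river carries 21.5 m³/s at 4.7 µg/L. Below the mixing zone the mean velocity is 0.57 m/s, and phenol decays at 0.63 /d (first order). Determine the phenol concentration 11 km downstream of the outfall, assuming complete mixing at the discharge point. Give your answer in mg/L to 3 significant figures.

4.7 µg/L = 0.0047 mg/L.
After complete mixing, C₀ = (0.141·4.8 + 21.5·0.0047) / 21.64 = 0.03594 mg/L.
Travel time t = 1.1e+04 m / 0.57 m/s = 1.93e+04 s = 0.2234 d.
C = 0.03594·exp(−0.63·0.2234) = 0.03594·0.8687 = 0.03123 mg/L.

0.0312 mg/L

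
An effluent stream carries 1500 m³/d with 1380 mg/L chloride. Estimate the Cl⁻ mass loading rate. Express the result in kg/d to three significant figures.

1500 m³/d = 0.01736 m³/s.
Mass flux = Q·C = 0.01736 m³/s × 1380 g/m³ = 23.96 g/s.
= 23.96 g/s × 86.4 = 2070 kg/d.

2070 kg/d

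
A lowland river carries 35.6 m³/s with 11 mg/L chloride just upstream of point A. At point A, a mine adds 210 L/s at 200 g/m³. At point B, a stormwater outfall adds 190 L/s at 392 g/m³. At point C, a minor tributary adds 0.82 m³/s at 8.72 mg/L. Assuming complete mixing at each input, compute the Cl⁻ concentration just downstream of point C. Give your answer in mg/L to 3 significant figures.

14.0 mg/L

210 L/s = 0.21 m³/s.
After input A: C = (35.6·11 + 0.21·200) / 35.81 = 12.11 mg/L.
190 L/s = 0.19 m³/s.
After input B: C = (35.81·12.11 + 0.19·392) / 36 = 14.11 mg/L.
After input C: C = (36·14.11 + 0.82·8.72) / 36.82 = 13.99 mg/L.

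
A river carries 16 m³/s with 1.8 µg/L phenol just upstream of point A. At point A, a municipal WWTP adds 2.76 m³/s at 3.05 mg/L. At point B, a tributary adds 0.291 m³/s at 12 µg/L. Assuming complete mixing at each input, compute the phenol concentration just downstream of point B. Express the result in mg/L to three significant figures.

1.8 µg/L = 0.0018 mg/L.
After input A: C = (16·0.0018 + 2.76·3.05) / 18.76 = 0.4503 mg/L.
12 µg/L = 0.012 mg/L.
After input B: C = (18.76·0.4503 + 0.291·0.012) / 19.05 = 0.4436 mg/L.

0.444 mg/L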